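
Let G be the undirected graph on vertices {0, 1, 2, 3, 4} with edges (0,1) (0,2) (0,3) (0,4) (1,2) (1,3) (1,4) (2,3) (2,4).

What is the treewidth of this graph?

A width-3 tree decomposition is:
Bags: B1 = {0, 1, 2, 4}  B2 = {0, 1, 2, 3}
Tree: B1–B2
Every bag has size at most 4, so the width is 4 − 1 = 3 and tw(G) ≤ 3. For the lower bound, the 4 vertices {0, 1, 2, 3} are pairwise adjacent, and any tree decomposition puts a clique entirely inside one bag — forcing width ≥ 3. Therefore the treewidth is 3.

3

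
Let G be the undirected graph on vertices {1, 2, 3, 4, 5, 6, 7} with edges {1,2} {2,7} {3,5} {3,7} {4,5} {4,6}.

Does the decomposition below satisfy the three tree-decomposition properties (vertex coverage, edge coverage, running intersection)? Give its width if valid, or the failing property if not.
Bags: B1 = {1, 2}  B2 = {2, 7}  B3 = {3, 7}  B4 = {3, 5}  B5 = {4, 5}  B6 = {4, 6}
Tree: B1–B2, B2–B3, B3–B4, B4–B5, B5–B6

Checking the three conditions: (i) the bags cover all of {1, 2, 3, 4, 5, 6, 7}; (ii) for each edge, some bag contains both endpoints; (iii) the bags containing any fixed vertex form a subtree. All hold, so the decomposition is valid with width 2 − 1 = 1.

Yes; width 1.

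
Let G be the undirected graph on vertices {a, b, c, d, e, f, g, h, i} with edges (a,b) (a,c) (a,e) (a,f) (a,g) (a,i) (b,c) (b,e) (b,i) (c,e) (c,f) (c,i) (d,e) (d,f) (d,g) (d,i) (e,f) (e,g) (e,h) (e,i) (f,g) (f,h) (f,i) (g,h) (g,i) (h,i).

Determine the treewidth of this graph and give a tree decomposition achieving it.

The largest bag has 5 vertices, giving width 4; this decomposition certifies tw(G) ≤ 4. On the other hand G contains the 5-clique {d, e, f, g, i}. A clique must lie in a single bag of any decomposition, so no decomposition can have width below 4. Combining the bounds, tw(G) = 4.

Treewidth 4.
One such decomposition:
Bags: B1 = {a, e, f, g, i}  B2 = {d, e, f, g, i}  B3 = {a, c, e, f, i}  B4 = {e, f, g, h, i}  B5 = {a, b, c, e, i}
Tree: B1–B2, B1–B3, B2–B4, B3–B5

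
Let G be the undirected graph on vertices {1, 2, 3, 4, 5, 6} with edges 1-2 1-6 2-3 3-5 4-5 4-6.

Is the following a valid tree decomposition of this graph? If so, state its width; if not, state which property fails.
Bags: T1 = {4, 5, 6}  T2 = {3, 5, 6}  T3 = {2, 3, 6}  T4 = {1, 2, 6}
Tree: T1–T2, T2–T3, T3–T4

Vertex coverage: the bags together contain {1, 2, 3, 4, 5, 6}, the full vertex set. Edge coverage: each edge of G has both endpoints in at least one bag. Running intersection: for every vertex, the bags containing it form a connected subtree. All three properties hold, so this is a valid tree decomposition of width max|bag| − 1 = 2, and hence tw(G) ≤ 2.

Yes; width 2.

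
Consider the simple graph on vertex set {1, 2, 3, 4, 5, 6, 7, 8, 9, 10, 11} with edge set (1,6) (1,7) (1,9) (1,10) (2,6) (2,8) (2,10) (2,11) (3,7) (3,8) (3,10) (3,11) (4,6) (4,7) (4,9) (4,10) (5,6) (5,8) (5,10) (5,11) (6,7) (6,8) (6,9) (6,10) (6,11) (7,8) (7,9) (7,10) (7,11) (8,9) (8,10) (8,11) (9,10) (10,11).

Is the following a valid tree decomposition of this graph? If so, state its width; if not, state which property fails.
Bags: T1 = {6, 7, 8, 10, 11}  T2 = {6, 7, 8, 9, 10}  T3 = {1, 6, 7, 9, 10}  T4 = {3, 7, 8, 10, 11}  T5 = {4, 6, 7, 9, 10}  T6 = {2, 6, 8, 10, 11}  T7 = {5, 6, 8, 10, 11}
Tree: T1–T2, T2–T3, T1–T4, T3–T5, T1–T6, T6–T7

Vertex coverage: the bags together contain {1, 2, 3, 4, 5, 6, 7, 8, 9, 10, 11}, the full vertex set. Edge coverage: each edge of G has both endpoints in at least one bag. Running intersection: for every vertex, the bags containing it form a connected subtree. All three properties hold, so this is a valid tree decomposition of width max|bag| − 1 = 4, and hence tw(G) ≤ 4.

Yes; width 4.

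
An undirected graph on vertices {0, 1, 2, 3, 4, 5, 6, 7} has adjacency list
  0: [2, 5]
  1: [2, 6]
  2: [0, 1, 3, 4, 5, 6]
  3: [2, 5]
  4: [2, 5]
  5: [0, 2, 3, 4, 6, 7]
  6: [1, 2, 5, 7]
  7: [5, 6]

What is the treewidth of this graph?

2

A width-2 tree decomposition is:
Bags: B1 = {5, 6, 7}  B2 = {2, 5, 6}  B3 = {2, 4, 5}  B4 = {1, 2, 6}  B5 = {2, 3, 5}  B6 = {0, 2, 5}
Tree: B1–B2, B2–B3, B2–B4, B3–B5, B2–B6
Each bag holds 3 vertices, so the decomposition has width 2, which upper-bounds the treewidth. Conversely, {1, 2, 6} is a clique of size 3, and the vertices of any clique must share a bag in every tree decomposition; so some bag has ≥ 3 vertices and tw(G) ≥ 2. Therefore the treewidth is 2.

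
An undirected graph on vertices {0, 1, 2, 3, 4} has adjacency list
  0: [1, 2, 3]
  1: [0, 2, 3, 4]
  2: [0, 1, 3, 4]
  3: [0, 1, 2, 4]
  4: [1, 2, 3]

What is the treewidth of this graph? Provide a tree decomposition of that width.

Each bag holds 4 vertices, so the decomposition has width 3, which upper-bounds the treewidth. On the other hand G contains the 4-clique {0, 1, 2, 3}. A clique must lie in a single bag of any decomposition, so no decomposition can have width below 3. Combining the bounds, tw(G) = 3.

Treewidth 3.
One optimal decomposition is:
Bags: B1 = {1, 2, 3, 4}  B2 = {0, 1, 2, 3}
Tree: B1–B2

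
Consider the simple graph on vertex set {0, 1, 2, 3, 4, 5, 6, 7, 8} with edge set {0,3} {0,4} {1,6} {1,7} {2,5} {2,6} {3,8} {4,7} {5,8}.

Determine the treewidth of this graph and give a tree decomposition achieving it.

Every bag has size at most 3, so the width is 3 − 1 = 2 and tw(G) ≤ 2. Since 2–5–8–3–0–4–7–1–6–2 is a cycle in G, G is not acyclic. Forests are exactly the graphs of treewidth ≤ 1, so tw(G) ≥ 2. The upper and lower bounds meet at 2, so that is the treewidth.

Treewidth 2.
One such decomposition:
Bags: B1 = {2, 5, 8}  B2 = {2, 3, 8}  B3 = {0, 2, 3}  B4 = {0, 2, 4}  B5 = {2, 4, 7}  B6 = {1, 2, 7}  B7 = {1, 2, 6}
Tree: B1–B2, B2–B3, B3–B4, B4–B5, B5–B6, B6–B7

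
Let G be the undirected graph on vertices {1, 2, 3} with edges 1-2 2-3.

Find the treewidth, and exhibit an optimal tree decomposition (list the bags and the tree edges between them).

Every bag has size at most 2, so the width is 2 − 1 = 1 and tw(G) ≤ 1. G has an edge, so its treewidth is at least 1. The upper and lower bounds meet at 1, so that is the treewidth.

Treewidth 1.
One optimal decomposition is:
Bags: B1 = {1, 2}  B2 = {2, 3}
Tree: B1–B2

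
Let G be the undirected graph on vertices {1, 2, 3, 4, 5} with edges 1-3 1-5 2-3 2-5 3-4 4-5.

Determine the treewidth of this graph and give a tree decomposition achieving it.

The largest bag has 3 vertices, giving width 2; this decomposition certifies tw(G) ≤ 2. For the lower bound, G contains the cycle 1–3–4–5–1, so G is not a forest; only forests have treewidth ≤ 1, hence tw(G) ≥ 2. The upper and lower bounds meet at 2, so that is the treewidth.

Treewidth 2.
One such decomposition:
Bags: B1 = {1, 3, 5}  B2 = {3, 4, 5}  B3 = {2, 3, 5}
Tree: B1–B2, B2–B3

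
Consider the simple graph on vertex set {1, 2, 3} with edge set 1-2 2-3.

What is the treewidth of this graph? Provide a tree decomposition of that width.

Treewidth 1.
Bags: B1 = {2, 3}  B2 = {1, 2}
Tree: B1–B2

Each bag holds 2 vertices, so the decomposition has width 1, which upper-bounds the treewidth. Any graph with an edge has treewidth ≥ 1, and G has the edge 3–2. Therefore the treewidth is 1.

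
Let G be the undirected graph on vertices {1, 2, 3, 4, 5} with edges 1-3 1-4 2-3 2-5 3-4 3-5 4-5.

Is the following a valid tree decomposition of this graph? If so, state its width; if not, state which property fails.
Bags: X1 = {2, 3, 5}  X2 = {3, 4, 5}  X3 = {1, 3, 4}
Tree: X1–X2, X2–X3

Yes; width 2.

Every vertex of G appears in some bag (union = {1, 2, 3, 4, 5}); every edge is covered by a bag; and for each vertex v the set of bags containing v is connected in the bag tree. The decomposition is therefore valid. The largest bag has 3 vertices, so the width is 2.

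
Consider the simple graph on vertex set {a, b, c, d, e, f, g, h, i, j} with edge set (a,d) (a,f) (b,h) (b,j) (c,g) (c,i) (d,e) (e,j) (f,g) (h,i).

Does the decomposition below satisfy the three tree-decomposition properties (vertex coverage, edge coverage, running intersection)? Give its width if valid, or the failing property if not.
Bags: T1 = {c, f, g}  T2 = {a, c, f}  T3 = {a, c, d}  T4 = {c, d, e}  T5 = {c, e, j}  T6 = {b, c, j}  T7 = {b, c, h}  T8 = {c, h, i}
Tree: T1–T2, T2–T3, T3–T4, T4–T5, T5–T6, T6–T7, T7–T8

Yes; width 2.

Every vertex of G appears in some bag (union = {a, b, c, d, e, f, g, h, i, j}); every edge is covered by a bag; and for each vertex v the set of bags containing v is connected in the bag tree. The decomposition is therefore valid. The largest bag has 3 vertices, so the width is 2.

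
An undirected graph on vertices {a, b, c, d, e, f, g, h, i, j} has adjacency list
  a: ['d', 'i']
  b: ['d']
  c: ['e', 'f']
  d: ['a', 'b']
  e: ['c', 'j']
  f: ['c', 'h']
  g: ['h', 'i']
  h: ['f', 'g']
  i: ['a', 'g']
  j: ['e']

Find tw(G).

1

A width-1 tree decomposition is:
Bags: B1 = {b, d}  B2 = {a, d}  B3 = {a, i}  B4 = {g, i}  B5 = {g, h}  B6 = {f, h}  B7 = {c, f}  B8 = {c, e}  B9 = {e, j}
Tree: B1–B2, B2–B3, B3–B4, B4–B5, B5–B6, B6–B7, B7–B8, B8–B9
Every bag has size at most 2, so the width is 2 − 1 = 1 and tw(G) ≤ 1. Any graph with an edge has treewidth ≥ 1, and G has the edge b–d. Combining the bounds, tw(G) = 1.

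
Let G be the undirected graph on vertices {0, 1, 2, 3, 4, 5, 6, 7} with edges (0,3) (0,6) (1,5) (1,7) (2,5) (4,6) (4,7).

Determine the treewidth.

A width-1 tree decomposition is:
Bags: B1 = {2, 5}  B2 = {1, 5}  B3 = {1, 7}  B4 = {4, 7}  B5 = {4, 6}  B6 = {0, 6}  B7 = {0, 3}
Tree: B1–B2, B2–B3, B3–B4, B4–B5, B5–B6, B6–B7
Each bag holds 2 vertices, so the decomposition has width 1, which upper-bounds the treewidth. Since G has at least one edge (e.g. 2–5), it is not an edgeless graph, so tw(G) ≥ 1. Therefore the treewidth is 1.

1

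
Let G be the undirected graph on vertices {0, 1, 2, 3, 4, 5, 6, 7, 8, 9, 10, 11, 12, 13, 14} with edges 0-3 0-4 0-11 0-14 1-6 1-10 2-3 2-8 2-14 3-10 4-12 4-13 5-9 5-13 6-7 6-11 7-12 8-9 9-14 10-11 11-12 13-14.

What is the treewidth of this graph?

3

A width-3 tree decomposition is:
Bags: B1 = {5, 8, 9, 13}  B2 = {8, 9, 13, 14}  B3 = {2, 8, 13, 14}  B4 = {2, 4, 13, 14}  B5 = {0, 2, 4, 14}  B6 = {0, 2, 3, 4}  B7 = {0, 3, 4, 12}  B8 = {0, 3, 11, 12}  B9 = {3, 10, 11, 12}  B10 = {7, 10, 11, 12}  B11 = {6, 7, 10, 11}  B12 = {1, 6, 7, 10}
Tree: B1–B2, B2–B3, B3–B4, B4–B5, B5–B6, B6–B7, B7–B8, B8–B9, B9–B10, B10–B11, B11–B12
Each bag holds 4 vertices, so the decomposition has width 3, which upper-bounds the treewidth. For the lower bound: the 4 vertex sets {5,8,9}, {13}, {14}, {0,2,3,4} are disjoint, each induces a connected subgraph, and every pair is joined by at least one edge of G. Contracting each set to a single vertex therefore yields K_{4} as a minor, and since treewidth is minor-monotone, tw(G) ≥ tw(K_{4}) = 3. The upper and lower bounds meet at 3, so that is the treewidth.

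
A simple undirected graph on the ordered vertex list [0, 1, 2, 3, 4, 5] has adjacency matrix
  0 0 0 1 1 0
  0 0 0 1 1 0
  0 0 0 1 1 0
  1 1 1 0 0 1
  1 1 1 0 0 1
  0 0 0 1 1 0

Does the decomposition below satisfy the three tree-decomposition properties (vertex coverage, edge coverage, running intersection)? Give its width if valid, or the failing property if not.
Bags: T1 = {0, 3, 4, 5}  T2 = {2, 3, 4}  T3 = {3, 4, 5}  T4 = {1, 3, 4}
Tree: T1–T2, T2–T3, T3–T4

No — bags containing vertex 5 are not connected in the tree.

A tree decomposition must satisfy three properties: every vertex lies in some bag; for every edge, both endpoints lie together in some bag; and for every vertex, the bags containing it form a connected subtree. Here bags containing vertex 5 are not connected in the tree, so the decomposition is invalid.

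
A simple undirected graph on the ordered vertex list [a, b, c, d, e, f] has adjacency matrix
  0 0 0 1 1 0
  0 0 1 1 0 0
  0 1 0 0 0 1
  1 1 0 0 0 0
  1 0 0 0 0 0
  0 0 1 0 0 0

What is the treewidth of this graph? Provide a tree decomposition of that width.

Treewidth 1.
One such decomposition:
Bags: B1 = {c, f}  B2 = {b, c}  B3 = {b, d}  B4 = {a, d}  B5 = {a, e}
Tree: B1–B2, B2–B3, B3–B4, B4–B5

Each bag holds 2 vertices, so the decomposition has width 1, which upper-bounds the treewidth. Any graph with an edge has treewidth ≥ 1, and G has the edge f–c. The upper and lower bounds meet at 1, so that is the treewidth.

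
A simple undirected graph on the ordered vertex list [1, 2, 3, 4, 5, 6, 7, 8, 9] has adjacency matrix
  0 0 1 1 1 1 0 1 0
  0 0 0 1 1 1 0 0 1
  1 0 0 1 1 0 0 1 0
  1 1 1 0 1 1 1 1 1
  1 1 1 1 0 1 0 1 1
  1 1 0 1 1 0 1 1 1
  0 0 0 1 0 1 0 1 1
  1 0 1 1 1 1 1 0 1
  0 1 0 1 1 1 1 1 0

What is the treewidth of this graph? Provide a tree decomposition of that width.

The largest bag has 5 vertices, giving width 4; this decomposition certifies tw(G) ≤ 4. For the lower bound, the 5 vertices {1, 3, 4, 5, 8} are pairwise adjacent, and any tree decomposition puts a clique entirely inside one bag — forcing width ≥ 4. The upper and lower bounds meet at 4, so that is the treewidth.

Treewidth 4.
Bags: B1 = {4, 6, 7, 8, 9}  B2 = {4, 5, 6, 8, 9}  B3 = {2, 4, 5, 6, 9}  B4 = {1, 4, 5, 6, 8}  B5 = {1, 3, 4, 5, 8}
Tree: B1–B2, B2–B3, B2–B4, B4–B5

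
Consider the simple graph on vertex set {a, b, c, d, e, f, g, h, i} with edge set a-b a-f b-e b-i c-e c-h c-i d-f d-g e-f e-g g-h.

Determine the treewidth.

A width-3 tree decomposition is:
Bags: B1 = {d, f, g, h}  B2 = {e, f, g, h}  B3 = {c, e, f, h}  B4 = {a, c, e, f}  B5 = {a, b, c, e}  B6 = {a, b, c, i}
Tree: B1–B2, B2–B3, B3–B4, B4–B5, B5–B6
Each bag holds 4 vertices, so the decomposition has width 3, which upper-bounds the treewidth. For the lower bound: the 4 vertex sets {d,g,h}, {f}, {e}, {a,b,c,i} are disjoint, each induces a connected subgraph, and every pair is joined by at least one edge of G. Contracting each set to a single vertex therefore yields K_{4} as a minor, and since treewidth is minor-monotone, tw(G) ≥ tw(K_{4}) = 3. Hence tw(G) = 3 exactly.

3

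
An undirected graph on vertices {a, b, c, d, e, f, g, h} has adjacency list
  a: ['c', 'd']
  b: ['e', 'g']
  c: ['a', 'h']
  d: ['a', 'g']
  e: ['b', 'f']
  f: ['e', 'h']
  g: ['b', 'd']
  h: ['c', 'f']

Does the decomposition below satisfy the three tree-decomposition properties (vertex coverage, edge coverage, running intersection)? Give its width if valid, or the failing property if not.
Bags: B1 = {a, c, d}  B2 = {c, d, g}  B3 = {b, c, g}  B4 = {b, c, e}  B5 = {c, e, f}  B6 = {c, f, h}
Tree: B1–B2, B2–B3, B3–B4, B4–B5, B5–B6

Every vertex of G appears in some bag (union = {a, b, c, d, e, f, g, h}); every edge is covered by a bag; and for each vertex v the set of bags containing v is connected in the bag tree. The decomposition is therefore valid. The largest bag has 3 vertices, so the width is 2.

Yes; width 2.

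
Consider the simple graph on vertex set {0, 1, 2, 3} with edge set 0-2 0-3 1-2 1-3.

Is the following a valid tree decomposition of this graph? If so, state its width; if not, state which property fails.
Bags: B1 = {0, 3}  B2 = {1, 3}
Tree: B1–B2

No — vertex 2 appears in no bag.

A tree decomposition must satisfy three properties: every vertex lies in some bag; for every edge, both endpoints lie together in some bag; and for every vertex, the bags containing it form a connected subtree. Here vertex 2 appears in no bag, so the decomposition is invalid.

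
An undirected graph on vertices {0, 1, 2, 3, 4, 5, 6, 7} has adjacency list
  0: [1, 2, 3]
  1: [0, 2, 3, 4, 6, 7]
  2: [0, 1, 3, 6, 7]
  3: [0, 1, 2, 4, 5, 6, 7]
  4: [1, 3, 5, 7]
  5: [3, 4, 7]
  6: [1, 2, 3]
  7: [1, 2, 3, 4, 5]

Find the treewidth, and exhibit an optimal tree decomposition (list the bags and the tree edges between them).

Every bag has size at most 4, so the width is 4 − 1 = 3 and tw(G) ≤ 3. Conversely, {0, 1, 2, 3} is a clique of size 4, and the vertices of any clique must share a bag in every tree decomposition; so some bag has ≥ 4 vertices and tw(G) ≥ 3. Hence tw(G) = 3 exactly.

Treewidth 3.
One such decomposition:
Bags: B1 = {1, 3, 4, 7}  B2 = {1, 2, 3, 7}  B3 = {3, 4, 5, 7}  B4 = {0, 1, 2, 3}  B5 = {1, 2, 3, 6}
Tree: B1–B2, B1–B3, B2–B4, B4–B5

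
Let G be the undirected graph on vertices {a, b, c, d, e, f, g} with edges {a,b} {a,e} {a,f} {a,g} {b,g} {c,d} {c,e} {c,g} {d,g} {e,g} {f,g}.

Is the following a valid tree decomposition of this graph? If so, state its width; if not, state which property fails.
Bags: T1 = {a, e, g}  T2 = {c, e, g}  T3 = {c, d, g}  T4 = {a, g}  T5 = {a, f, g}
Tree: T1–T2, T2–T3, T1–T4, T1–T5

No — vertex b appears in no bag.

A tree decomposition must satisfy three properties: every vertex lies in some bag; for every edge, both endpoints lie together in some bag; and for every vertex, the bags containing it form a connected subtree. Here vertex b appears in no bag, so the decomposition is invalid.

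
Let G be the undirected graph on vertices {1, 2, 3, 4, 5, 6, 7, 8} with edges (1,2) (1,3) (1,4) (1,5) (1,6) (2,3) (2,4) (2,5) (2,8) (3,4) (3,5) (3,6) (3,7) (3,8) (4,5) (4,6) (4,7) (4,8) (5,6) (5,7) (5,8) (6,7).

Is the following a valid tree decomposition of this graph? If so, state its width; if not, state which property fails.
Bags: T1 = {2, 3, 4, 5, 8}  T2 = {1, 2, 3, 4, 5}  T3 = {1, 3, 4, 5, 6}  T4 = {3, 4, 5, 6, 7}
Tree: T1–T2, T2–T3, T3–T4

Checking the three conditions: (i) the bags cover all of {1, 2, 3, 4, 5, 6, 7, 8}; (ii) for each edge, some bag contains both endpoints; (iii) the bags containing any fixed vertex form a subtree. All hold, so the decomposition is valid with width 5 − 1 = 4.

Yes; width 4.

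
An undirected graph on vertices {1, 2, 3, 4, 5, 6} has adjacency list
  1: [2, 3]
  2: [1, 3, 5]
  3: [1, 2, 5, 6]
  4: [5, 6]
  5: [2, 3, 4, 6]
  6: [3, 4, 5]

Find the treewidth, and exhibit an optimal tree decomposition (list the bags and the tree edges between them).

Each bag holds 3 vertices, so the decomposition has width 2, which upper-bounds the treewidth. Conversely, {1, 2, 3} is a clique of size 3, and the vertices of any clique must share a bag in every tree decomposition; so some bag has ≥ 3 vertices and tw(G) ≥ 2. The upper and lower bounds meet at 2, so that is the treewidth.

Treewidth 2.
One such decomposition:
Bags: B1 = {2, 3, 5}  B2 = {1, 2, 3}  B3 = {3, 5, 6}  B4 = {4, 5, 6}
Tree: B1–B2, B1–B3, B3–B4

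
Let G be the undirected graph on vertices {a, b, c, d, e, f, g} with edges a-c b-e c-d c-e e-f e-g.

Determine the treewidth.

1

A width-1 tree decomposition is:
Bags: B1 = {e, f}  B2 = {c, e}  B3 = {b, e}  B4 = {e, g}  B5 = {c, d}  B6 = {a, c}
Tree: B1–B2, B2–B3, B2–B4, B2–B5, B5–B6
Every bag has size at most 2, so the width is 2 − 1 = 1 and tw(G) ≤ 1. Any graph with an edge has treewidth ≥ 1, and G has the edge f–e. Therefore the treewidth is 1.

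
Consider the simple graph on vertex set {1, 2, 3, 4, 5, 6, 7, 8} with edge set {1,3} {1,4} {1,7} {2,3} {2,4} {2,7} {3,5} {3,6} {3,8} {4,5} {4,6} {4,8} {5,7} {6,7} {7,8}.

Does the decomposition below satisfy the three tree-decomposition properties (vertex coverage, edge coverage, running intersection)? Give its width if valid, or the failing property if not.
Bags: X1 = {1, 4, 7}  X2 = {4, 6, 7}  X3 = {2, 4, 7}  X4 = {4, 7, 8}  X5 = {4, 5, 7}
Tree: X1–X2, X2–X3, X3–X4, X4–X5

A tree decomposition must satisfy three properties: every vertex lies in some bag; for every edge, both endpoints lie together in some bag; and for every vertex, the bags containing it form a connected subtree. Here vertex 3 appears in no bag, so the decomposition is invalid.

No — vertex 3 appears in no bag.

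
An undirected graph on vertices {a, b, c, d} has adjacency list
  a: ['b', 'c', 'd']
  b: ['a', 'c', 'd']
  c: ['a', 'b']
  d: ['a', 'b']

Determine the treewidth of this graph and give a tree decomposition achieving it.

Each bag holds 3 vertices, so the decomposition has width 2, which upper-bounds the treewidth. For the lower bound, the 3 vertices {a, b, d} are pairwise adjacent, and any tree decomposition puts a clique entirely inside one bag — forcing width ≥ 2. The upper and lower bounds meet at 2, so that is the treewidth.

Treewidth 2.
Bags: B1 = {a, b, d}  B2 = {a, b, c}
Tree: B1–B2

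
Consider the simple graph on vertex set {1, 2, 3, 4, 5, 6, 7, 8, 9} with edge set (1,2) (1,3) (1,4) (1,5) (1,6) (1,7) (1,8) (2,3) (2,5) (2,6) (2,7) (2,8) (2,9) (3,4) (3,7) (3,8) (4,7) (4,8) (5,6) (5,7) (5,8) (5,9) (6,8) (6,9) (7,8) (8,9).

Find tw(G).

4

A width-4 tree decomposition is:
Bags: B1 = {1, 2, 5, 7, 8}  B2 = {1, 2, 3, 7, 8}  B3 = {1, 3, 4, 7, 8}  B4 = {1, 2, 5, 6, 8}  B5 = {2, 5, 6, 8, 9}
Tree: B1–B2, B2–B3, B1–B4, B4–B5
The largest bag has 5 vertices, giving width 4; this decomposition certifies tw(G) ≤ 4. For the lower bound, the 5 vertices {1, 2, 3, 7, 8} are pairwise adjacent, and any tree decomposition puts a clique entirely inside one bag — forcing width ≥ 4. The upper and lower bounds meet at 4, so that is the treewidth.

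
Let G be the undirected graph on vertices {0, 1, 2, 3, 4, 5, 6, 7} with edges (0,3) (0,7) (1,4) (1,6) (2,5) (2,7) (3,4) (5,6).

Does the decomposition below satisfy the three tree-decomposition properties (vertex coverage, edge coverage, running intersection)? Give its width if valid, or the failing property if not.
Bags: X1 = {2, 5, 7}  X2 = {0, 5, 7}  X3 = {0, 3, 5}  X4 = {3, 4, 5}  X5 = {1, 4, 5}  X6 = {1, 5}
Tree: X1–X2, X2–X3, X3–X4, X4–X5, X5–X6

A tree decomposition must satisfy three properties: every vertex lies in some bag; for every edge, both endpoints lie together in some bag; and for every vertex, the bags containing it form a connected subtree. Here vertex 6 appears in no bag, so the decomposition is invalid.

No — vertex 6 appears in no bag.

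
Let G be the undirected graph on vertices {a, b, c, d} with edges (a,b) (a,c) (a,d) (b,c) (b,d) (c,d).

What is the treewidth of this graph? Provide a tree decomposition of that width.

Treewidth 3.
One such decomposition:
Bags: B1 = {a, b, c, d}
Tree: (single bag)

A single bag containing all 4 vertices is trivially a valid decomposition of width 3. For the lower bound, the 4 vertices {a, b, c, d} are pairwise adjacent, and any tree decomposition puts a clique entirely inside one bag — forcing width ≥ 3. The upper and lower bounds meet at 3, so that is the treewidth.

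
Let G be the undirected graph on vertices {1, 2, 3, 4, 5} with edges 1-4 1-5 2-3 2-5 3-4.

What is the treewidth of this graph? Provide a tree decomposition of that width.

Treewidth 2.
Bags: B1 = {2, 3, 5}  B2 = {1, 3, 5}  B3 = {1, 3, 4}
Tree: B1–B2, B2–B3

Every bag has size at most 3, so the width is 3 − 1 = 2 and tw(G) ≤ 2. The edges 3–2–5–1–4–3 form a cycle, so G is not a tree and its treewidth is at least 2. Hence tw(G) = 2 exactly.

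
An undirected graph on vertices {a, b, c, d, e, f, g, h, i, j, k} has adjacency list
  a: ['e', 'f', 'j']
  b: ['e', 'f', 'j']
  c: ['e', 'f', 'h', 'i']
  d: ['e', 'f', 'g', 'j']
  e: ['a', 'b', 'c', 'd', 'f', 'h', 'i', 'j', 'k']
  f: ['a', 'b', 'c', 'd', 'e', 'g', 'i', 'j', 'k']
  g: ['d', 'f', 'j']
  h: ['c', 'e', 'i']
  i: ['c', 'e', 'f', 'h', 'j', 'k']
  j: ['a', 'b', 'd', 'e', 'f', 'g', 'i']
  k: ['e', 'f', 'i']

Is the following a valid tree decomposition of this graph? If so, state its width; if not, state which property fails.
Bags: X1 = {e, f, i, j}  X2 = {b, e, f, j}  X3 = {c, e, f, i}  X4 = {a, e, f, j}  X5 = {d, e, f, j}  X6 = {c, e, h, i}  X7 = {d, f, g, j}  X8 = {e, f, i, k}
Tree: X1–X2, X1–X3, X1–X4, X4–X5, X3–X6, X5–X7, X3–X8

Vertex coverage: the bags together contain {a, b, c, d, e, f, g, h, i, j, k}, the full vertex set. Edge coverage: each edge of G has both endpoints in at least one bag. Running intersection: for every vertex, the bags containing it form a connected subtree. All three properties hold, so this is a valid tree decomposition of width max|bag| − 1 = 3, and hence tw(G) ≤ 3.

Yes; width 3.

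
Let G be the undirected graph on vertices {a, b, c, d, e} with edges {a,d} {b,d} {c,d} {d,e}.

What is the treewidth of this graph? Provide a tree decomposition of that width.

Treewidth 1.
Bags: B1 = {a, d}  B2 = {b, d}  B3 = {d, e}  B4 = {c, d}
Tree: B1–B2, B2–B3, B2–B4

Each bag holds 2 vertices, so the decomposition has width 1, which upper-bounds the treewidth. Since G has at least one edge (e.g. a–d), it is not an edgeless graph, so tw(G) ≥ 1. Combining the bounds, tw(G) = 1.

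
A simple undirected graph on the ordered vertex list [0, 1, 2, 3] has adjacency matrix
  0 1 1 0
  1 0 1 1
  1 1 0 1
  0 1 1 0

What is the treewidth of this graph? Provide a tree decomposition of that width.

Each bag holds 3 vertices, so the decomposition has width 2, which upper-bounds the treewidth. Conversely, {0, 1, 2} is a clique of size 3, and the vertices of any clique must share a bag in every tree decomposition; so some bag has ≥ 3 vertices and tw(G) ≥ 2. Hence tw(G) = 2 exactly.

Treewidth 2.
One optimal decomposition is:
Bags: B1 = {1, 2, 3}  B2 = {0, 1, 2}
Tree: B1–B2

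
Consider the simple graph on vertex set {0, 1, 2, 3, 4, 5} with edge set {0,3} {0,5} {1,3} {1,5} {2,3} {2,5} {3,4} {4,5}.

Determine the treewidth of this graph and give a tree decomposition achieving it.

Every bag has size at most 3, so the width is 3 − 1 = 2 and tw(G) ≤ 2. Since 2–5–4–3–2 is a cycle in G, G is not acyclic. Forests are exactly the graphs of treewidth ≤ 1, so tw(G) ≥ 2. The upper and lower bounds meet at 2, so that is the treewidth.

Treewidth 2.
Bags: B1 = {2, 3, 5}  B2 = {3, 4, 5}  B3 = {0, 3, 5}  B4 = {1, 3, 5}
Tree: B1–B2, B2–B3, B3–B4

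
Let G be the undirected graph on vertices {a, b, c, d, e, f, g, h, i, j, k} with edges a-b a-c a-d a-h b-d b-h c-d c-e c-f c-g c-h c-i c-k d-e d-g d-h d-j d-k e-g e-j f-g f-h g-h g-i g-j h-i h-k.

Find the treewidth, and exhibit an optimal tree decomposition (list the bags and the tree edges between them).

Treewidth 3.
One such decomposition:
Bags: B1 = {c, d, g, h}  B2 = {c, g, h, i}  B3 = {c, d, e, g}  B4 = {c, f, g, h}  B5 = {a, c, d, h}  B6 = {c, d, h, k}  B7 = {d, e, g, j}  B8 = {a, b, d, h}
Tree: B1–B2, B1–B3, B2–B4, B1–B5, B5–B6, B3–B7, B5–B8

The largest bag has 4 vertices, giving width 3; this decomposition certifies tw(G) ≤ 3. For the lower bound, the 4 vertices {d, e, g, j} are pairwise adjacent, and any tree decomposition puts a clique entirely inside one bag — forcing width ≥ 3. The upper and lower bounds meet at 3, so that is the treewidth.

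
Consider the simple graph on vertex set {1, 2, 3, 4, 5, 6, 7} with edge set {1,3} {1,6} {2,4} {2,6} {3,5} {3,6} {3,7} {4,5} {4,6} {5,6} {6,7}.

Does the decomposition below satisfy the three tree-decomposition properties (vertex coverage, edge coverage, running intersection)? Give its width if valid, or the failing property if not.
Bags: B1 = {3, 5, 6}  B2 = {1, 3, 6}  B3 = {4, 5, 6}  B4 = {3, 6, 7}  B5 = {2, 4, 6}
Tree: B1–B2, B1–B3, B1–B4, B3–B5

Yes; width 2.

Every vertex of G appears in some bag (union = {1, 2, 3, 4, 5, 6, 7}); every edge is covered by a bag; and for each vertex v the set of bags containing v is connected in the bag tree. The decomposition is therefore valid. The largest bag has 3 vertices, so the width is 2.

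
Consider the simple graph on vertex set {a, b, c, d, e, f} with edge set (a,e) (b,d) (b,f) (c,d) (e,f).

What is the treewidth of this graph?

A width-1 tree decomposition is:
Bags: B1 = {c, d}  B2 = {b, d}  B3 = {b, f}  B4 = {e, f}  B5 = {a, e}
Tree: B1–B2, B2–B3, B3–B4, B4–B5
Every bag has size at most 2, so the width is 2 − 1 = 1 and tw(G) ≤ 1. Since G has at least one edge (e.g. c–d), it is not an edgeless graph, so tw(G) ≥ 1. Combining the bounds, tw(G) = 1.

1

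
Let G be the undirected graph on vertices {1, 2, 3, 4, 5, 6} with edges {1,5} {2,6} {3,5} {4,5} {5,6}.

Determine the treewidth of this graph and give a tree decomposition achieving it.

Each bag holds 2 vertices, so the decomposition has width 1, which upper-bounds the treewidth. Since G has at least one edge (e.g. 6–5), it is not an edgeless graph, so tw(G) ≥ 1. Hence tw(G) = 1 exactly.

Treewidth 1.
One such decomposition:
Bags: B1 = {5, 6}  B2 = {2, 6}  B3 = {1, 5}  B4 = {4, 5}  B5 = {3, 5}
Tree: B1–B2, B1–B3, B3–B4, B1–B5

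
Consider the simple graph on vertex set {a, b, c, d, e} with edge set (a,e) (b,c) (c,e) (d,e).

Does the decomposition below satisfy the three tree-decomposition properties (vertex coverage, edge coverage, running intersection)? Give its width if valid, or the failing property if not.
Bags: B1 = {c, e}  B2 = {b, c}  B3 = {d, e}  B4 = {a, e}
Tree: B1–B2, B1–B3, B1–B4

Every vertex of G appears in some bag (union = {a, b, c, d, e}); every edge is covered by a bag; and for each vertex v the set of bags containing v is connected in the bag tree. The decomposition is therefore valid. The largest bag has 2 vertices, so the width is 1.

Yes; width 1.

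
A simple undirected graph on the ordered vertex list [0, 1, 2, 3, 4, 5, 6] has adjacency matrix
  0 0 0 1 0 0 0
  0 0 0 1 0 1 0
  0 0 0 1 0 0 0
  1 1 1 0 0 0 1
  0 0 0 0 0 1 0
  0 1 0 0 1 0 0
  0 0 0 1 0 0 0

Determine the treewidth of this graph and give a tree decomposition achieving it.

Treewidth 1.
Bags: B1 = {4, 5}  B2 = {1, 5}  B3 = {1, 3}  B4 = {2, 3}  B5 = {0, 3}  B6 = {3, 6}
Tree: B1–B2, B2–B3, B3–B4, B3–B5, B4–B6

Each bag holds 2 vertices, so the decomposition has width 1, which upper-bounds the treewidth. G has an edge, so its treewidth is at least 1. The upper and lower bounds meet at 1, so that is the treewidth.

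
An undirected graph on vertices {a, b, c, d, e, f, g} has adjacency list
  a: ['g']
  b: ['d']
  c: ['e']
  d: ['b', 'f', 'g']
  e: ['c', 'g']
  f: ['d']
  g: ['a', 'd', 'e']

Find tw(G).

1

A width-1 tree decomposition is:
Bags: B1 = {d, f}  B2 = {d, g}  B3 = {e, g}  B4 = {b, d}  B5 = {c, e}  B6 = {a, g}
Tree: B1–B2, B2–B3, B2–B4, B3–B5, B3–B6
The largest bag has 2 vertices, giving width 1; this decomposition certifies tw(G) ≤ 1. Since G has at least one edge (e.g. d–f), it is not an edgeless graph, so tw(G) ≥ 1. Combining the bounds, tw(G) = 1.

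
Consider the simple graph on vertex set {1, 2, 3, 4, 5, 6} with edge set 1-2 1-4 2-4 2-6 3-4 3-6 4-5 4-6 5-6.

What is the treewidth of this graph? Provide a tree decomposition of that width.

The largest bag has 3 vertices, giving width 2; this decomposition certifies tw(G) ≤ 2. For the lower bound, the 3 vertices {1, 2, 4} are pairwise adjacent, and any tree decomposition puts a clique entirely inside one bag — forcing width ≥ 2. Hence tw(G) = 2 exactly.

Treewidth 2.
One such decomposition:
Bags: B1 = {4, 5, 6}  B2 = {2, 4, 6}  B3 = {3, 4, 6}  B4 = {1, 2, 4}
Tree: B1–B2, B1–B3, B2–B4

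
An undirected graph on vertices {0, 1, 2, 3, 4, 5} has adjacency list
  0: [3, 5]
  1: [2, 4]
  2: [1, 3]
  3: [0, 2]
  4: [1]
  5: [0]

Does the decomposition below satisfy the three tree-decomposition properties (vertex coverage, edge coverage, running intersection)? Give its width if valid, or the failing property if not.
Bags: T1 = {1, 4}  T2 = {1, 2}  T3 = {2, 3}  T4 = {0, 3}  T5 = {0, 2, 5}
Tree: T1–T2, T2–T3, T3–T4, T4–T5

A tree decomposition must satisfy three properties: every vertex lies in some bag; for every edge, both endpoints lie together in some bag; and for every vertex, the bags containing it form a connected subtree. Here bags containing vertex 2 are not connected in the tree, so the decomposition is invalid.

No — bags containing vertex 2 are not connected in the tree.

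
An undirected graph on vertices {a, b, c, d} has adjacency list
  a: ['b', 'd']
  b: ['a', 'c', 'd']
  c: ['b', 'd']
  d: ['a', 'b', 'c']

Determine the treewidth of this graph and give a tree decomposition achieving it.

Each bag holds 3 vertices, so the decomposition has width 2, which upper-bounds the treewidth. Conversely, {b, c, d} is a clique of size 3, and the vertices of any clique must share a bag in every tree decomposition; so some bag has ≥ 3 vertices and tw(G) ≥ 2. Combining the bounds, tw(G) = 2.

Treewidth 2.
One optimal decomposition is:
Bags: B1 = {a, b, d}  B2 = {b, c, d}
Tree: B1–B2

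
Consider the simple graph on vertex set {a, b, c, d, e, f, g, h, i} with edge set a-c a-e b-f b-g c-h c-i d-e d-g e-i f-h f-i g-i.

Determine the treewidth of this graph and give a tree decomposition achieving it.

Treewidth 3.
Bags: B1 = {b, d, e, g}  B2 = {b, e, g, i}  B3 = {b, e, f, i}  B4 = {a, e, f, i}  B5 = {a, c, f, i}  B6 = {a, c, f, h}
Tree: B1–B2, B2–B3, B3–B4, B4–B5, B5–B6

Each bag holds 4 vertices, so the decomposition has width 3, which upper-bounds the treewidth. For the lower bound: the 4 vertex sets {b,d,g}, {e}, {i}, {a,c,f,h} are disjoint, each induces a connected subgraph, and every pair is joined by at least one edge of G. Contracting each set to a single vertex therefore yields K_{4} as a minor, and since treewidth is minor-monotone, tw(G) ≥ tw(K_{4}) = 3. Combining the bounds, tw(G) = 3.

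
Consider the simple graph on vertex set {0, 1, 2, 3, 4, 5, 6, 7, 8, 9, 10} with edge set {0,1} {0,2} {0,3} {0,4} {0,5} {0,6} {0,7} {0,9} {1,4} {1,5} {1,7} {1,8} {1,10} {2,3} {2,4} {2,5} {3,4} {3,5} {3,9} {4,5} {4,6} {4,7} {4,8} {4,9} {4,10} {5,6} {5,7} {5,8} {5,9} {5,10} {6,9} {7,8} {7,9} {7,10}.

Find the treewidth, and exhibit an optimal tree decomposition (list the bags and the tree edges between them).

Treewidth 4.
One optimal decomposition is:
Bags: B1 = {0, 2, 3, 4, 5}  B2 = {0, 3, 4, 5, 9}  B3 = {0, 4, 5, 7, 9}  B4 = {0, 4, 5, 6, 9}  B5 = {0, 1, 4, 5, 7}  B6 = {1, 4, 5, 7, 8}  B7 = {1, 4, 5, 7, 10}
Tree: B1–B2, B2–B3, B3–B4, B3–B5, B5–B6, B5–B7

Every bag has size at most 5, so the width is 5 − 1 = 4 and tw(G) ≤ 4. On the other hand G contains the 5-clique {0, 1, 4, 5, 7}. A clique must lie in a single bag of any decomposition, so no decomposition can have width below 4. Therefore the treewidth is 4.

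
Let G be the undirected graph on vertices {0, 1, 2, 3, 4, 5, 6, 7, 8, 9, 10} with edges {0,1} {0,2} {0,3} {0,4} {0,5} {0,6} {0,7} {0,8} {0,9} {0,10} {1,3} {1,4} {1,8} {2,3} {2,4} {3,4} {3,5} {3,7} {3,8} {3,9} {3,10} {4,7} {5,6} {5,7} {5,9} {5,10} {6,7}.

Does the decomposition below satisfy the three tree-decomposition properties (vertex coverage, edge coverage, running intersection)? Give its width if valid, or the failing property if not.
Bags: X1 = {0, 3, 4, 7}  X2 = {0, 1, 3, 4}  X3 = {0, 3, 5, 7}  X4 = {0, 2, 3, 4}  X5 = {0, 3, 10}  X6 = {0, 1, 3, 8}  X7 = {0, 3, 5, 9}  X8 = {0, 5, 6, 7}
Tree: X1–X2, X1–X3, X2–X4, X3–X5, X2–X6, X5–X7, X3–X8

A tree decomposition must satisfy three properties: every vertex lies in some bag; for every edge, both endpoints lie together in some bag; and for every vertex, the bags containing it form a connected subtree. Here edge (5,10) lies in no bag, so the decomposition is invalid.

No — edge (5,10) lies in no bag.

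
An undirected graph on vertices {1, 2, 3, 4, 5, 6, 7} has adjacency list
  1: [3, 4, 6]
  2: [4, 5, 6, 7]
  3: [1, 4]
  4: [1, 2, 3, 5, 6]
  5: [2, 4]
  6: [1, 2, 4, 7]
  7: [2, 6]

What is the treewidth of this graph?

2

A width-2 tree decomposition is:
Bags: B1 = {2, 4, 5}  B2 = {2, 4, 6}  B3 = {2, 6, 7}  B4 = {1, 4, 6}  B5 = {1, 3, 4}
Tree: B1–B2, B2–B3, B2–B4, B4–B5
Each bag holds 3 vertices, so the decomposition has width 2, which upper-bounds the treewidth. Conversely, {1, 3, 4} is a clique of size 3, and the vertices of any clique must share a bag in every tree decomposition; so some bag has ≥ 3 vertices and tw(G) ≥ 2. Combining the bounds, tw(G) = 2.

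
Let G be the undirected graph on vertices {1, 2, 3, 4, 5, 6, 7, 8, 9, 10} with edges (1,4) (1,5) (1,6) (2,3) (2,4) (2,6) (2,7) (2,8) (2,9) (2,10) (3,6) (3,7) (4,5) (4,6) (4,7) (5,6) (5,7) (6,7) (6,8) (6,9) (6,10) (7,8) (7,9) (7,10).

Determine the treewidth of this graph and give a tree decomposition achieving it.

The largest bag has 4 vertices, giving width 3; this decomposition certifies tw(G) ≤ 3. Conversely, {1, 4, 5, 6} is a clique of size 4, and the vertices of any clique must share a bag in every tree decomposition; so some bag has ≥ 4 vertices and tw(G) ≥ 3. Hence tw(G) = 3 exactly.

Treewidth 3.
Bags: B1 = {4, 5, 6, 7}  B2 = {2, 4, 6, 7}  B3 = {2, 6, 7, 8}  B4 = {1, 4, 5, 6}  B5 = {2, 6, 7, 9}  B6 = {2, 6, 7, 10}  B7 = {2, 3, 6, 7}
Tree: B1–B2, B2–B3, B1–B4, B3–B5, B3–B6, B6–B7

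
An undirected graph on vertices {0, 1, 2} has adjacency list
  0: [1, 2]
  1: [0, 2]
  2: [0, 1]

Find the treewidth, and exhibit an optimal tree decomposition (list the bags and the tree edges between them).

With just one bag of size 3, the width is 3 − 1 = 2, so tw(G) ≤ 2. For the lower bound, the 3 vertices {0, 1, 2} are pairwise adjacent, and any tree decomposition puts a clique entirely inside one bag — forcing width ≥ 2. Combining the bounds, tw(G) = 2.

Treewidth 2.
One optimal decomposition is:
Bags: B1 = {0, 1, 2}
Tree: (single bag)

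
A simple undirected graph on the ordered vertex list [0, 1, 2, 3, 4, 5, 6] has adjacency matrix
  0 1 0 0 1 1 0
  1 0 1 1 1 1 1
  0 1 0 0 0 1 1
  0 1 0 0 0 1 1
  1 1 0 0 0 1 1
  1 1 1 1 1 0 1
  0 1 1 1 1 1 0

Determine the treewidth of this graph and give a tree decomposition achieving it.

Every bag has size at most 4, so the width is 4 − 1 = 3 and tw(G) ≤ 3. For the lower bound, the 4 vertices {0, 1, 4, 5} are pairwise adjacent, and any tree decomposition puts a clique entirely inside one bag — forcing width ≥ 3. Therefore the treewidth is 3.

Treewidth 3.
Bags: B1 = {1, 4, 5, 6}  B2 = {0, 1, 4, 5}  B3 = {1, 2, 5, 6}  B4 = {1, 3, 5, 6}
Tree: B1–B2, B1–B3, B1–B4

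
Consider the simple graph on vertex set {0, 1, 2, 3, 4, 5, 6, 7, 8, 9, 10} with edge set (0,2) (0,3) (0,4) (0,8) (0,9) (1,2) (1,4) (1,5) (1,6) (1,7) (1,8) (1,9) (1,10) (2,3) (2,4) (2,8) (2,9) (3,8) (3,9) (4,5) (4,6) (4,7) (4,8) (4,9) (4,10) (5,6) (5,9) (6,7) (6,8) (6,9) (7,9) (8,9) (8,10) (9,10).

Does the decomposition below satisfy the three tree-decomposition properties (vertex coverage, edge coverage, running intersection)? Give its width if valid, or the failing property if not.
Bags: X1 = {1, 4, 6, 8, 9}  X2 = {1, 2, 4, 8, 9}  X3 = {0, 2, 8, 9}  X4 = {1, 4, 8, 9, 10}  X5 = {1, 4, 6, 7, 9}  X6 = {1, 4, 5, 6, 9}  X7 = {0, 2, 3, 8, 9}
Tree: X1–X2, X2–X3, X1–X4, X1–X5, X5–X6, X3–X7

No — edge (4,0) lies in no bag.

A tree decomposition must satisfy three properties: every vertex lies in some bag; for every edge, both endpoints lie together in some bag; and for every vertex, the bags containing it form a connected subtree. Here edge (4,0) lies in no bag, so the decomposition is invalid.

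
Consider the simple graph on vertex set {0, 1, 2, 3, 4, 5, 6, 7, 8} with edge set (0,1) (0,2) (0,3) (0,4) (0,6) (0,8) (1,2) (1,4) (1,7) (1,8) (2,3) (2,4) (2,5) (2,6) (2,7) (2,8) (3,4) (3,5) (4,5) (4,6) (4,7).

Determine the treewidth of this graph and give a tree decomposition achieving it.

Treewidth 3.
One such decomposition:
Bags: B1 = {0, 1, 2, 4}  B2 = {0, 2, 4, 6}  B3 = {0, 1, 2, 8}  B4 = {0, 2, 3, 4}  B5 = {1, 2, 4, 7}  B6 = {2, 3, 4, 5}
Tree: B1–B2, B1–B3, B2–B4, B1–B5, B4–B6

The largest bag has 4 vertices, giving width 3; this decomposition certifies tw(G) ≤ 3. For the lower bound, the 4 vertices {0, 1, 2, 8} are pairwise adjacent, and any tree decomposition puts a clique entirely inside one bag — forcing width ≥ 3. Combining the bounds, tw(G) = 3.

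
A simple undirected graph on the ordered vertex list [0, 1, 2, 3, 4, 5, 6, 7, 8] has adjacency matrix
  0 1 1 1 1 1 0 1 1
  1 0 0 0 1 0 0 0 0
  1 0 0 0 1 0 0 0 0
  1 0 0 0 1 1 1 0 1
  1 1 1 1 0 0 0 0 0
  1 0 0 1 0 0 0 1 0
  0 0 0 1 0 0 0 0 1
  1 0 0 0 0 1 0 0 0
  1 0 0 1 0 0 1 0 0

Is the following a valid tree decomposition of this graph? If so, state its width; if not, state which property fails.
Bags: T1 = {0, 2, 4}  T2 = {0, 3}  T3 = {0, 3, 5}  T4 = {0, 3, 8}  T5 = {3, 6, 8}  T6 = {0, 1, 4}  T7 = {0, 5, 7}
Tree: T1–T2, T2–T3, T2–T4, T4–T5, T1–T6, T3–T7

No — edge (4,3) lies in no bag.

A tree decomposition must satisfy three properties: every vertex lies in some bag; for every edge, both endpoints lie together in some bag; and for every vertex, the bags containing it form a connected subtree. Here edge (4,3) lies in no bag, so the decomposition is invalid.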